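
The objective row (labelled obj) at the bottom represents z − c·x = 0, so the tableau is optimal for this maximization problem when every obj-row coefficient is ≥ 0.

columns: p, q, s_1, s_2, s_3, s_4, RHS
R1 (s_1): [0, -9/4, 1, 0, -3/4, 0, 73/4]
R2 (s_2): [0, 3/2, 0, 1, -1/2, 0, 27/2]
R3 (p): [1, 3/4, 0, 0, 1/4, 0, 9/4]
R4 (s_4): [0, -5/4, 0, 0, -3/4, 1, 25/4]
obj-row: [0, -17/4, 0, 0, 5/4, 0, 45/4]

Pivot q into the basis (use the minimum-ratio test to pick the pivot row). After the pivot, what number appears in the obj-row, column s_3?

8/3

Ratio test on column q — row 1: entry -9/4 ≤ 0; row 2: (27/2)/(3/2) = 9; row 3: (9/4)/(3/4) = 3; row 4: entry -5/4 ≤ 0. Minimum is 3 at row 3 (p leaves); pivot element 3/4.
Divide row 3 by 3/4; eliminate column q from the other rows.
obj-row update in column s_3: 5/4 − (-17/4)·(1/3) = 8/3.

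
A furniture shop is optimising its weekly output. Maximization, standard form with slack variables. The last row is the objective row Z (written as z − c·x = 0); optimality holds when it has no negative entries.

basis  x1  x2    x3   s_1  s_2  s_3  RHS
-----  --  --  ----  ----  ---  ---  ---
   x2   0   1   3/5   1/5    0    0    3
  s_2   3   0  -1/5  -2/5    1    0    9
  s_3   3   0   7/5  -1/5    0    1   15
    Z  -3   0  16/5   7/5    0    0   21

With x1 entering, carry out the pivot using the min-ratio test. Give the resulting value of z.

Ratio test on column x1 — row 1: entry 0 ≤ 0; row 2: 9/3 = 3; row 3: 15/3 = 5. Minimum is 3 at row 2 (s_2 leaves); pivot element 3.
Pivot on row 2; the Z-row RHS becomes 21 − (-3)·3 = 30.

30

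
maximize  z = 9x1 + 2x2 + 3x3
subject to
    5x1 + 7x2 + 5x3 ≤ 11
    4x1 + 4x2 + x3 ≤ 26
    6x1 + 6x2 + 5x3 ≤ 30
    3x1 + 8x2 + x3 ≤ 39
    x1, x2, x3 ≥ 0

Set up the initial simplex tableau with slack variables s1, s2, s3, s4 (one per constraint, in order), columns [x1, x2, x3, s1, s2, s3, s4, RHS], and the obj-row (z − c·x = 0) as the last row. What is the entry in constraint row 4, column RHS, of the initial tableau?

The RHS of constraint 4 is b_4 = 39.

39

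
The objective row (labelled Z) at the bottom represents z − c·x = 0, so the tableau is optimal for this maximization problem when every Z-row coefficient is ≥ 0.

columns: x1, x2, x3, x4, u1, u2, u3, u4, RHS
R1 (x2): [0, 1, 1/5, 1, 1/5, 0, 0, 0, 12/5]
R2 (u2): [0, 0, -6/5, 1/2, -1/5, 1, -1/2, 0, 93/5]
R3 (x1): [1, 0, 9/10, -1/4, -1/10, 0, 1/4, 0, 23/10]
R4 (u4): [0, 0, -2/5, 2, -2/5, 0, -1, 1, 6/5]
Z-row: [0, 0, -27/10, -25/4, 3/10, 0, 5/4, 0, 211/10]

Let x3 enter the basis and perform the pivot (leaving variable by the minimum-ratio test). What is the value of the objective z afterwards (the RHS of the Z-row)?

28

Ratio test on column x3 — row 1: (12/5)/(1/5) = 12; row 2: entry -6/5 ≤ 0; row 3: (23/10)/(9/10) = 23/9; row 4: entry -2/5 ≤ 0. Minimum is 23/9 at row 3 (x1 leaves); pivot element 9/10.
Pivot on row 3; the Z-row RHS becomes 211/10 − (-27/10)·(23/9) = 28.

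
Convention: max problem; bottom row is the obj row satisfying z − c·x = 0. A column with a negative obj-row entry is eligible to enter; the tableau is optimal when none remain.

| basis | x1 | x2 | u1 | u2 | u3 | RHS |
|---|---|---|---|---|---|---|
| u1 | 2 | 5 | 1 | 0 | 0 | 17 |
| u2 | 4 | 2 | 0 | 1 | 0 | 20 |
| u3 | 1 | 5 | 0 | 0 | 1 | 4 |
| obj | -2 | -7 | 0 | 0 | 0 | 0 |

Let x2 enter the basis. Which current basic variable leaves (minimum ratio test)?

u3

Column x2 entries and ratios — u1: 17/5 = 17/5; u2: 20/2 = 10; u3: 4/5 = 4/5.
Smallest ratio is 4/5 in the row of u3, so u3 leaves.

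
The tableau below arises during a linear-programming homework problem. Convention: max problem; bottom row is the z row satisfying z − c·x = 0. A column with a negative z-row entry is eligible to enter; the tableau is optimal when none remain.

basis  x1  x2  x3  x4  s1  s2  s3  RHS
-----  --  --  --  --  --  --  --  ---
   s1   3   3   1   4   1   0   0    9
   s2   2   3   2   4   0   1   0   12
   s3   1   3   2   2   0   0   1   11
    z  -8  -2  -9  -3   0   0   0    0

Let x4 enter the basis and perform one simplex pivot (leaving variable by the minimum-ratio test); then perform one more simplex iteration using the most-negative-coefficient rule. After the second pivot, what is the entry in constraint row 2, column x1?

Ratio test on column x4 — row 1: 9/4 = 9/4; row 2: 12/4 = 3; row 3: 11/2 = 11/2. Minimum is 9/4 at row 1 (s1 leaves); pivot element 4.
Divide row 1 by 4; eliminate column x4 from the other rows.
Second iteration: most negative z-row entry is -33/4 in column x3, so x3 enters.
Ratio test on column x3 — row 1: (9/4)/(1/4) = 9; row 2: 3/1 = 3; row 3: (13/2)/(3/2) = 13/3. Minimum is 3 at row 2 (s2 leaves); pivot element 1.
Divide row 2 by 1; eliminate column x3 from the other rows.
After both pivots, the entry at constraint row 2, column x1 is -1.

-1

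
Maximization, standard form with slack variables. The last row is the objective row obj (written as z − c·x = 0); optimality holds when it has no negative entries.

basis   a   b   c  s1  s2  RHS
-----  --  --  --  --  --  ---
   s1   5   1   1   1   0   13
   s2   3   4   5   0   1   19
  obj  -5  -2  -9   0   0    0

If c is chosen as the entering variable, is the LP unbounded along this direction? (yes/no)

no

Column c has positive entries in row(s) 1, 2, so the ratio test bounds it — not unbounded.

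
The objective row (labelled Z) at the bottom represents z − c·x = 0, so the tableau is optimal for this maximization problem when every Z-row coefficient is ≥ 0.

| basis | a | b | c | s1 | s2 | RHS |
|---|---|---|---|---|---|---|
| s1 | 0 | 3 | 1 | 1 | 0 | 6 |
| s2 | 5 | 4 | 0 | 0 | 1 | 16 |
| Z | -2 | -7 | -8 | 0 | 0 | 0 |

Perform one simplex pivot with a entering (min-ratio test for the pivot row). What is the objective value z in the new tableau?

Ratio test on column a — row 1: entry 0 ≤ 0; row 2: 16/5 = 16/5. Minimum is 16/5 at row 2 (s2 leaves); pivot element 5.
Pivot on row 2; the Z-row RHS becomes 0 − (-2)·(16/5) = 32/5.

32/5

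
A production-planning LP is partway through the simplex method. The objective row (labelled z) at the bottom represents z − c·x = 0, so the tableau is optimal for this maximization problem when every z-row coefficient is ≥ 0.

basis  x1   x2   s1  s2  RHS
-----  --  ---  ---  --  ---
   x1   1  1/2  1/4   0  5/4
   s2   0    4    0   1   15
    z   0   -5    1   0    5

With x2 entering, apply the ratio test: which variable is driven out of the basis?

Column x2 entries and ratios — x1: (5/4)/(1/2) = 5/2; s2: 15/4 = 15/4.
Smallest ratio is 5/2 in the row of x1, so x1 leaves.

x1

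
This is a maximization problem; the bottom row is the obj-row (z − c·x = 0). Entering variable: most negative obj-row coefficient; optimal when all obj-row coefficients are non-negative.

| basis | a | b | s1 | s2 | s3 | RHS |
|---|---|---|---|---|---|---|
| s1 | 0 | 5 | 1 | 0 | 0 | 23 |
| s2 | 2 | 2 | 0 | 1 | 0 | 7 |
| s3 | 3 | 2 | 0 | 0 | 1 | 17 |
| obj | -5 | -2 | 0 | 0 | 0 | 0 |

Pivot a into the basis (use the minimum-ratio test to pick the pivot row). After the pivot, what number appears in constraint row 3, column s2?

Ratio test on column a — row 1: entry 0 ≤ 0; row 2: 7/2 = 7/2; row 3: 17/3 = 17/3. Minimum is 7/2 at row 2 (s2 leaves); pivot element 2.
Divide row 2 by 2; eliminate column a from the other rows.
Row 3 update in column s2: 0 − 3·(1/2) = -3/2.

-3/2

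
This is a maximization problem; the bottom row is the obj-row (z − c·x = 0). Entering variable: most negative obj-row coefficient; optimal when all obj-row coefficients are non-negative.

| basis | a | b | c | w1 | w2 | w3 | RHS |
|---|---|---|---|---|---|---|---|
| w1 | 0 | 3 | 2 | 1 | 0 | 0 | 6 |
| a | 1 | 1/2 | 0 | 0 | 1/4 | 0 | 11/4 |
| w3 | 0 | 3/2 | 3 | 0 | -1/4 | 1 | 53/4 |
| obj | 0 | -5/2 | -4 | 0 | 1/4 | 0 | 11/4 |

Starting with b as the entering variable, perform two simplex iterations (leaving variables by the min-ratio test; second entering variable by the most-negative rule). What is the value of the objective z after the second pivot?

59/4

Ratio test on column b — row 1: 6/3 = 2; row 2: (11/4)/(1/2) = 11/2; row 3: (53/4)/(3/2) = 53/6. Minimum is 2 at row 1 (w1 leaves); pivot element 3.
Pivot on row 1; the obj-row RHS becomes 11/4 − (-5/2)·2 = 31/4.
Next entering variable (most negative obj-row entry -7/3): c.
Ratio test on column c — row 1: 2/(2/3) = 3; row 2: entry -1/3 ≤ 0; row 3: (41/4)/2 = 41/8. Minimum is 3 at row 1 (b leaves); pivot element 2/3.
After the second pivot the obj-row RHS is 31/4 − (-7/3)·3 = 59/4.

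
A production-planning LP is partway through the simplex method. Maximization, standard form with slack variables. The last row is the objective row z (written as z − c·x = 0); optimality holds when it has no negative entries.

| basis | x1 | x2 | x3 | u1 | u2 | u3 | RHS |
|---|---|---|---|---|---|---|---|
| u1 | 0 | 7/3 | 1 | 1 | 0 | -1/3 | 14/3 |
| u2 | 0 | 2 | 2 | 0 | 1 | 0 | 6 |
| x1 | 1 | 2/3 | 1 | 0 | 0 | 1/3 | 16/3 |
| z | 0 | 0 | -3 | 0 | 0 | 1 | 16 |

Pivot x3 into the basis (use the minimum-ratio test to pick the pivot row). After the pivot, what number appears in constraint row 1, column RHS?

5/3

Ratio test on column x3 — row 1: (14/3)/1 = 14/3; row 2: 6/2 = 3; row 3: (16/3)/1 = 16/3. Minimum is 3 at row 2 (u2 leaves); pivot element 2.
Divide row 2 by 2; eliminate column x3 from the other rows.
Row 1 update in column RHS: 14/3 − 1·3 = 5/3.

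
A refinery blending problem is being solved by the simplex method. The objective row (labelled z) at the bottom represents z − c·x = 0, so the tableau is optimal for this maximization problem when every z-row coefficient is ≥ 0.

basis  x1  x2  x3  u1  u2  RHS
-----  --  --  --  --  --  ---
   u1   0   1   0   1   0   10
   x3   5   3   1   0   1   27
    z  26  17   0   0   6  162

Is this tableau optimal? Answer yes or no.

yes

Every z-row coefficient is ≥ 0, so the tableau is optimal.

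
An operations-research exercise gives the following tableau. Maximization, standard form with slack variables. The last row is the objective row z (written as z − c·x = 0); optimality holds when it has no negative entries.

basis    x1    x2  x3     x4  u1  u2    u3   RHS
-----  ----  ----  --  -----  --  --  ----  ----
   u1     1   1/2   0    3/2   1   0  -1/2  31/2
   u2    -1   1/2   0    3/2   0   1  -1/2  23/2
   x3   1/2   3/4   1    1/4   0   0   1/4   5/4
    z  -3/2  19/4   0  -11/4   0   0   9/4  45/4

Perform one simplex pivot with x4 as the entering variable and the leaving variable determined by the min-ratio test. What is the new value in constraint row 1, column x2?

-4

Ratio test on column x4 — row 1: (31/2)/(3/2) = 31/3; row 2: (23/2)/(3/2) = 23/3; row 3: (5/4)/(1/4) = 5. Minimum is 5 at row 3 (x3 leaves); pivot element 1/4.
Divide row 3 by 1/4; eliminate column x4 from the other rows.
Row 1 update in column x2: 1/2 − (3/2)·3 = -4.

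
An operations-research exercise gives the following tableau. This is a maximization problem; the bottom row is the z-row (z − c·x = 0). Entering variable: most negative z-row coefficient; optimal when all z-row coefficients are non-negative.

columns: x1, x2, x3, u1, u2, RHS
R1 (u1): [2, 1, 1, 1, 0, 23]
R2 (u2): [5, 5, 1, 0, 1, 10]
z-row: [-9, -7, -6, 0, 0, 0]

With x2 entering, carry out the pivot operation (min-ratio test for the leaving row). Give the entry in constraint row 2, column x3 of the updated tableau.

1/5

Ratio test on column x2 — row 1: 23/1 = 23; row 2: 10/5 = 2. Minimum is 2 at row 2 (u2 leaves); pivot element 5.
Divide row 2 by 5; eliminate column x2 from the other rows.
In the new row 2, the x3 entry is the old entry divided by the pivot: 1/5 = 1/5.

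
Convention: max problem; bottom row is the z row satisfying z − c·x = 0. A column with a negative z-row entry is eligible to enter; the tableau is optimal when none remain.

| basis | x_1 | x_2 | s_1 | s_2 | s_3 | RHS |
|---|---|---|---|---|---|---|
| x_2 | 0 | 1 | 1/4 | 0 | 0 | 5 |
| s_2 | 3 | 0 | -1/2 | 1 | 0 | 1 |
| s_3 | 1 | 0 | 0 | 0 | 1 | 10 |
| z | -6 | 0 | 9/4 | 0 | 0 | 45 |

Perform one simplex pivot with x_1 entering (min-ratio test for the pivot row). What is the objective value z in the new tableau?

47

Ratio test on column x_1 — row 1: entry 0 ≤ 0; row 2: 1/3 = 1/3; row 3: 10/1 = 10. Minimum is 1/3 at row 2 (s_2 leaves); pivot element 3.
Pivot on row 2; the z-row RHS becomes 45 − (-6)·(1/3) = 47.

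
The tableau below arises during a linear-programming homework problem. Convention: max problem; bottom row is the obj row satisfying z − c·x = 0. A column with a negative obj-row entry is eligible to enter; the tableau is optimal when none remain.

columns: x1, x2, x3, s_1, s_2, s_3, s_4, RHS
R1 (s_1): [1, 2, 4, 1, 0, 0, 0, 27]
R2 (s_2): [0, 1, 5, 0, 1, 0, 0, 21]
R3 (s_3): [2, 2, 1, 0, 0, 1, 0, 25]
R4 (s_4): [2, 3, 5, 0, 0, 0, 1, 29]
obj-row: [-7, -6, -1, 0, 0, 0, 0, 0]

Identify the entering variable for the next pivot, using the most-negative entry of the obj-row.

x1

Negative obj-row entries: x1: -7, x2: -6, x3: -1.
The most negative is -7 in column x1, so x1 enters.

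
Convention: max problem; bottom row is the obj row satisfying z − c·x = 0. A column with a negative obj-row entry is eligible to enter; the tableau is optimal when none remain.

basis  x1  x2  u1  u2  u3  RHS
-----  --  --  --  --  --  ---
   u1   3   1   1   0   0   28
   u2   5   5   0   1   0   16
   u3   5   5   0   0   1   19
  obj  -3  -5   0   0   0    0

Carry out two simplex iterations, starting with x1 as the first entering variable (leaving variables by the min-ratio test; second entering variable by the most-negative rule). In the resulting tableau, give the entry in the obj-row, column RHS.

Ratio test on column x1 — row 1: 28/3 = 28/3; row 2: 16/5 = 16/5; row 3: 19/5 = 19/5. Minimum is 16/5 at row 2 (u2 leaves); pivot element 5.
Divide row 2 by 5; eliminate column x1 from the other rows.
Second iteration: most negative obj-row entry is -2 in column x2, so x2 enters.
Ratio test on column x2 — row 1: entry -2 ≤ 0; row 2: (16/5)/1 = 16/5; row 3: entry 0 ≤ 0. Minimum is 16/5 at row 2 (x1 leaves); pivot element 1.
Divide row 2 by 1; eliminate column x2 from the other rows.
After both pivots, the entry at the obj-row, column RHS is 16.

16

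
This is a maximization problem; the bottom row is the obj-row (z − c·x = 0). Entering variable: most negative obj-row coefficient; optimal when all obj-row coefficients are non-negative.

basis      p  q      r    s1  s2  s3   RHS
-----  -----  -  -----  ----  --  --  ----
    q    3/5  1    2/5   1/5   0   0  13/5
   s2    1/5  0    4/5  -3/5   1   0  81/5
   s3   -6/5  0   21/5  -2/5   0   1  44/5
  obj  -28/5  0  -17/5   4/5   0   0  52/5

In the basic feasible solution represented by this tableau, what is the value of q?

13/5

q is basic (row 1); its value is the RHS of that row, 13/5.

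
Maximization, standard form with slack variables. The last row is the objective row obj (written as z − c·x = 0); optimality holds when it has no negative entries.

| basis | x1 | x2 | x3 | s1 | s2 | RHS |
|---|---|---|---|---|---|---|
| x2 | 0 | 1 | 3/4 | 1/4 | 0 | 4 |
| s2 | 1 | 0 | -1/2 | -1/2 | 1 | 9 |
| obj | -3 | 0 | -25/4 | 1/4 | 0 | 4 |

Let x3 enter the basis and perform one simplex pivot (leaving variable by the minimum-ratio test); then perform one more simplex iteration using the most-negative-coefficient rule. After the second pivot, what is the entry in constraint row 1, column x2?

Ratio test on column x3 — row 1: 4/(3/4) = 16/3; row 2: entry -1/2 ≤ 0. Minimum is 16/3 at row 1 (x2 leaves); pivot element 3/4.
Divide row 1 by 3/4; eliminate column x3 from the other rows.
Second iteration: most negative obj-row entry is -3 in column x1, so x1 enters.
Ratio test on column x1 — row 1: entry 0 ≤ 0; row 2: (35/3)/1 = 35/3. Minimum is 35/3 at row 2 (s2 leaves); pivot element 1.
Divide row 2 by 1; eliminate column x1 from the other rows.
After both pivots, the entry at constraint row 1, column x2 is 4/3.

4/3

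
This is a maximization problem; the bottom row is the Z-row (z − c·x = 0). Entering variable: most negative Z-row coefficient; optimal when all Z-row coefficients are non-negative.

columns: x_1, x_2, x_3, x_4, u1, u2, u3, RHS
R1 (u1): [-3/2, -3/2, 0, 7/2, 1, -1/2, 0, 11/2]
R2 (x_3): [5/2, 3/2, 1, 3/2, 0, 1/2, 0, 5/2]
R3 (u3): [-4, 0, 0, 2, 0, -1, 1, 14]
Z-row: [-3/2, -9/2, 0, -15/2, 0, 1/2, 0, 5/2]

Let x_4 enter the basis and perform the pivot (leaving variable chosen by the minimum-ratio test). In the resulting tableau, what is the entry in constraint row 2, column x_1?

Ratio test on column x_4 — row 1: (11/2)/(7/2) = 11/7; row 2: (5/2)/(3/2) = 5/3; row 3: 14/2 = 7. Minimum is 11/7 at row 1 (u1 leaves); pivot element 7/2.
Divide row 1 by 7/2; eliminate column x_4 from the other rows.
Row 2 update in column x_1: 5/2 − (3/2)·(-3/7) = 22/7.

22/7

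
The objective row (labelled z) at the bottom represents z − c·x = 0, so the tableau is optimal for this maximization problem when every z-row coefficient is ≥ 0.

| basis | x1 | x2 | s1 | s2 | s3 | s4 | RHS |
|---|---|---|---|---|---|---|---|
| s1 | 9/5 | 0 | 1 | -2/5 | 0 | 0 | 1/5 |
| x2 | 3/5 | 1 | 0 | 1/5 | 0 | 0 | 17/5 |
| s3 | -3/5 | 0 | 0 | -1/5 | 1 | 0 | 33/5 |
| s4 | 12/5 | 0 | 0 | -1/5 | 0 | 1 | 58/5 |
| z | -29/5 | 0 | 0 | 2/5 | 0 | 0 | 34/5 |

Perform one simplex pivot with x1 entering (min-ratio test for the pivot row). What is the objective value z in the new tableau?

67/9

Ratio test on column x1 — row 1: (1/5)/(9/5) = 1/9; row 2: (17/5)/(3/5) = 17/3; row 3: entry -3/5 ≤ 0; row 4: (58/5)/(12/5) = 29/6. Minimum is 1/9 at row 1 (s1 leaves); pivot element 9/5.
Pivot on row 1; the z-row RHS becomes 34/5 − (-29/5)·(1/9) = 67/9.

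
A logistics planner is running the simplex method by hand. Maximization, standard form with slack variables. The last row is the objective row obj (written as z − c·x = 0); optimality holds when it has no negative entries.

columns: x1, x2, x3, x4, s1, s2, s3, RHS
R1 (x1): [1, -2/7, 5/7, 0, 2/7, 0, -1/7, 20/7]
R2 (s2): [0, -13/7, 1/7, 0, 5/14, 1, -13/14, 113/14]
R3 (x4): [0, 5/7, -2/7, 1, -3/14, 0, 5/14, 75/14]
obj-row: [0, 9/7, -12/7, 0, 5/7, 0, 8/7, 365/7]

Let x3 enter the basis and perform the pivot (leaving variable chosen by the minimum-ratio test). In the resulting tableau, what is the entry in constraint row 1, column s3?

Ratio test on column x3 — row 1: (20/7)/(5/7) = 4; row 2: (113/14)/(1/7) = 113/2; row 3: entry -2/7 ≤ 0. Minimum is 4 at row 1 (x1 leaves); pivot element 5/7.
Divide row 1 by 5/7; eliminate column x3 from the other rows.
In the new row 1, the s3 entry is the old entry divided by the pivot: (-1/7)/(5/7) = -1/5.

-1/5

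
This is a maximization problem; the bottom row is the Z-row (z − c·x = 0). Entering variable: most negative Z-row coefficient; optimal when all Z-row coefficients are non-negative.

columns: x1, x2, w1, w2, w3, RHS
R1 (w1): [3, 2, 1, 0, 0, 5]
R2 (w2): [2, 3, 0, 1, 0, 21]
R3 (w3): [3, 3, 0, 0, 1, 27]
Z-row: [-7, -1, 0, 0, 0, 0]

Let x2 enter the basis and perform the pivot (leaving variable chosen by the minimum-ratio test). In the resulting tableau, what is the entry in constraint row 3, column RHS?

Ratio test on column x2 — row 1: 5/2 = 5/2; row 2: 21/3 = 7; row 3: 27/3 = 9. Minimum is 5/2 at row 1 (w1 leaves); pivot element 2.
Divide row 1 by 2; eliminate column x2 from the other rows.
Row 3 update in column RHS: 27 − 3·(5/2) = 39/2.

39/2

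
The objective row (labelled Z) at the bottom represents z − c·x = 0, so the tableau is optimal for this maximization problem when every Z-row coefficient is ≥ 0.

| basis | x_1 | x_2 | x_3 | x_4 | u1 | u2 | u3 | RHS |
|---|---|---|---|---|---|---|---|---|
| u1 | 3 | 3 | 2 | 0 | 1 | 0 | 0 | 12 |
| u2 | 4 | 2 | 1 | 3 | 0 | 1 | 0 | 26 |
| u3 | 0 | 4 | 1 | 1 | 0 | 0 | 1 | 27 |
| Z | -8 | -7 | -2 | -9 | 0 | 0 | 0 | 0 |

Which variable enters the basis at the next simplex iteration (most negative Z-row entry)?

x_4

Negative Z-row entries: x_1: -8, x_2: -7, x_3: -2, x_4: -9.
The most negative is -9 in column x_4, so x_4 enters.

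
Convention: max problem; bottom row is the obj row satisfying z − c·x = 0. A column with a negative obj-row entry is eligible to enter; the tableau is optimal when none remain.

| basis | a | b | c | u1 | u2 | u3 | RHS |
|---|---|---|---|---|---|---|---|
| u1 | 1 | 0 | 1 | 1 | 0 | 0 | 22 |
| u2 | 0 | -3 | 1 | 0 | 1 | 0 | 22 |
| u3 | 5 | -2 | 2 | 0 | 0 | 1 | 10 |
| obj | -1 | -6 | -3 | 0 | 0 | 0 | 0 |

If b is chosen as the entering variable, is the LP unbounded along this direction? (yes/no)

yes

Every constraint-row entry in column b is ≤ 0, so increasing b is unbounded.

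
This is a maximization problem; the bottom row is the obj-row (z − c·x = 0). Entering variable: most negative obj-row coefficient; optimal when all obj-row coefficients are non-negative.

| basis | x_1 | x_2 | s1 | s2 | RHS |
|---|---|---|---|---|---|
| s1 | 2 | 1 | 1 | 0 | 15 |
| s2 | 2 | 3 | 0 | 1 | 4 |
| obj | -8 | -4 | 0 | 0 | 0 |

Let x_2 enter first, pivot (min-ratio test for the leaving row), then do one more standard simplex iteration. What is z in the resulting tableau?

16

Ratio test on column x_2 — row 1: 15/1 = 15; row 2: 4/3 = 4/3. Minimum is 4/3 at row 2 (s2 leaves); pivot element 3.
Pivot on row 2; the obj-row RHS becomes 0 − (-4)·(4/3) = 16/3.
Next entering variable (most negative obj-row entry -16/3): x_1.
Ratio test on column x_1 — row 1: (41/3)/(4/3) = 41/4; row 2: (4/3)/(2/3) = 2. Minimum is 2 at row 2 (x_2 leaves); pivot element 2/3.
After the second pivot the obj-row RHS is 16/3 − (-16/3)·2 = 16.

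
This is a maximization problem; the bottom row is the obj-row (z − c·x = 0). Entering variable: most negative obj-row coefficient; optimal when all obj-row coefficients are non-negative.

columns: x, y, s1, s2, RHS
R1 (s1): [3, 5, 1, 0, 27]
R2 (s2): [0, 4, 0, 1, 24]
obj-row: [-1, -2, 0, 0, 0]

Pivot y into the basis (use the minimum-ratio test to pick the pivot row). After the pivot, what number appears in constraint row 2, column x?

-12/5

Ratio test on column y — row 1: 27/5 = 27/5; row 2: 24/4 = 6. Minimum is 27/5 at row 1 (s1 leaves); pivot element 5.
Divide row 1 by 5; eliminate column y from the other rows.
Row 2 update in column x: 0 − 4·(3/5) = -12/5.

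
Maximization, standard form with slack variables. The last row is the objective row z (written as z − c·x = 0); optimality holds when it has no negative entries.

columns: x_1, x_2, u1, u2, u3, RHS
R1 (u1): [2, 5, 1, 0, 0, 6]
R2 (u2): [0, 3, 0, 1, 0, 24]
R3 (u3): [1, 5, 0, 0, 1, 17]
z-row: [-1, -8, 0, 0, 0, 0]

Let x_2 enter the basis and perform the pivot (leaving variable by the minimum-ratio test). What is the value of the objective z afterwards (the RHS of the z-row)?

48/5

Ratio test on column x_2 — row 1: 6/5 = 6/5; row 2: 24/3 = 8; row 3: 17/5 = 17/5. Minimum is 6/5 at row 1 (u1 leaves); pivot element 5.
Pivot on row 1; the z-row RHS becomes 0 − (-8)·(6/5) = 48/5.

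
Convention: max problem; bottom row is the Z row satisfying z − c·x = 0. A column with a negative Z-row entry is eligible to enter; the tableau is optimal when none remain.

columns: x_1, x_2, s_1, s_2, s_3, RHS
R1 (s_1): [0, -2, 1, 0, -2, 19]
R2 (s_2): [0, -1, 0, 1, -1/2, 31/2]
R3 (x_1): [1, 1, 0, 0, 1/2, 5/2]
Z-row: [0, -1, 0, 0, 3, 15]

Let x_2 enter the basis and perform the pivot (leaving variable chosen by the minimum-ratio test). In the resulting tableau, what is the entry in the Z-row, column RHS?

35/2

Ratio test on column x_2 — row 1: entry -2 ≤ 0; row 2: entry -1 ≤ 0; row 3: (5/2)/1 = 5/2. Minimum is 5/2 at row 3 (x_1 leaves); pivot element 1.
Divide row 3 by 1; eliminate column x_2 from the other rows.
Z-row update in column RHS: 15 − (-1)·(5/2) = 35/2.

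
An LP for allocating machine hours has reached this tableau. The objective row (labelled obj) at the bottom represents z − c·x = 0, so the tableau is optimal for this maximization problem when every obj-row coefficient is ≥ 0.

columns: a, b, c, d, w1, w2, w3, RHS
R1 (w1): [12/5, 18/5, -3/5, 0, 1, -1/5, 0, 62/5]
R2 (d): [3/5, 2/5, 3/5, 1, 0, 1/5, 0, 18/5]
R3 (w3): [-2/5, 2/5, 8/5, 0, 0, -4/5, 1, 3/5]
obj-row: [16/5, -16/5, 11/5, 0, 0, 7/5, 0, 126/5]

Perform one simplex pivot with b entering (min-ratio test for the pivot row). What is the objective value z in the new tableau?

Ratio test on column b — row 1: (62/5)/(18/5) = 31/9; row 2: (18/5)/(2/5) = 9; row 3: (3/5)/(2/5) = 3/2. Minimum is 3/2 at row 3 (w3 leaves); pivot element 2/5.
Pivot on row 3; the obj-row RHS becomes 126/5 − (-16/5)·(3/2) = 30.

30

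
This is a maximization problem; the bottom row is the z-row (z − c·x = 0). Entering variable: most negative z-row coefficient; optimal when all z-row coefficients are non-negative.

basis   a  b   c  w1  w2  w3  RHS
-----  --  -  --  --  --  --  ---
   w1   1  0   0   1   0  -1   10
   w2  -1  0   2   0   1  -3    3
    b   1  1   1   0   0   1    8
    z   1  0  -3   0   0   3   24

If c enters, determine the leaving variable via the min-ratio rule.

Column c entries and ratios — w1: 0 ≤ 0, skip; w2: 3/2 = 3/2; b: 8/1 = 8.
Smallest ratio is 3/2 in the row of w2, so w2 leaves.

w2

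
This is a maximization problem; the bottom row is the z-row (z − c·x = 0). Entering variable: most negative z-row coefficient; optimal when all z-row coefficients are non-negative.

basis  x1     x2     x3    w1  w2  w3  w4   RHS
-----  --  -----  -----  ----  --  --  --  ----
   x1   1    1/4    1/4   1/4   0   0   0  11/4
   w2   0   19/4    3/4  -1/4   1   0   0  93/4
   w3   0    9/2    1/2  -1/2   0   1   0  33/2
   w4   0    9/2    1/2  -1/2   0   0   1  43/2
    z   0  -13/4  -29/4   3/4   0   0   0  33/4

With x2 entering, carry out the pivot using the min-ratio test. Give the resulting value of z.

121/6

Ratio test on column x2 — row 1: (11/4)/(1/4) = 11; row 2: (93/4)/(19/4) = 93/19; row 3: (33/2)/(9/2) = 11/3; row 4: (43/2)/(9/2) = 43/9. Minimum is 11/3 at row 3 (w3 leaves); pivot element 9/2.
Pivot on row 3; the z-row RHS becomes 33/4 − (-13/4)·(11/3) = 121/6.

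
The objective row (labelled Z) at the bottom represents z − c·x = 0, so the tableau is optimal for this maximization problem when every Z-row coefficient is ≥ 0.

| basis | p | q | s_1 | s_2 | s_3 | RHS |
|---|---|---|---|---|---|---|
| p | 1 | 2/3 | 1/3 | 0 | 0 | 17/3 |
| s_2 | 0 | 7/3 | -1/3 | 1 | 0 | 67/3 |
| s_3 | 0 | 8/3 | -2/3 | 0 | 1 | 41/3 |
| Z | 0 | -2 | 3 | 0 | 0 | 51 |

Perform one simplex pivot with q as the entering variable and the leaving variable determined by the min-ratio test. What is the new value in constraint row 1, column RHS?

9/4

Ratio test on column q — row 1: (17/3)/(2/3) = 17/2; row 2: (67/3)/(7/3) = 67/7; row 3: (41/3)/(8/3) = 41/8. Minimum is 41/8 at row 3 (s_3 leaves); pivot element 8/3.
Divide row 3 by 8/3; eliminate column q from the other rows.
Row 1 update in column RHS: 17/3 − (2/3)·(41/8) = 9/4.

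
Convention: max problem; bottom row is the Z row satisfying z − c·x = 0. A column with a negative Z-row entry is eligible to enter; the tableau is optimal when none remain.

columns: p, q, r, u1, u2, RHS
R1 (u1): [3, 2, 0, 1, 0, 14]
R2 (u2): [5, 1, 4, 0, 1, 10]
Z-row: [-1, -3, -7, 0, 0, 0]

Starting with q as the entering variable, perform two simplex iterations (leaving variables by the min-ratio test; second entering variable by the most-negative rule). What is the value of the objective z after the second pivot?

105/4

Ratio test on column q — row 1: 14/2 = 7; row 2: 10/1 = 10. Minimum is 7 at row 1 (u1 leaves); pivot element 2.
Pivot on row 1; the Z-row RHS becomes 0 − (-3)·7 = 21.
Next entering variable (most negative Z-row entry -7): r.
Ratio test on column r — row 1: entry 0 ≤ 0; row 2: 3/4 = 3/4. Minimum is 3/4 at row 2 (u2 leaves); pivot element 4.
After the second pivot the Z-row RHS is 21 − (-7)·(3/4) = 105/4.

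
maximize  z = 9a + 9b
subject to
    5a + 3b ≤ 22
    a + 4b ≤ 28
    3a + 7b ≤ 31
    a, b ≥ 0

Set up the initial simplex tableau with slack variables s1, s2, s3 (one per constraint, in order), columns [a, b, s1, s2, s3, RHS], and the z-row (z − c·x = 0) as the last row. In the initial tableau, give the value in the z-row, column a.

The z-row carries the negated objective coefficients: the a entry is -9.

-9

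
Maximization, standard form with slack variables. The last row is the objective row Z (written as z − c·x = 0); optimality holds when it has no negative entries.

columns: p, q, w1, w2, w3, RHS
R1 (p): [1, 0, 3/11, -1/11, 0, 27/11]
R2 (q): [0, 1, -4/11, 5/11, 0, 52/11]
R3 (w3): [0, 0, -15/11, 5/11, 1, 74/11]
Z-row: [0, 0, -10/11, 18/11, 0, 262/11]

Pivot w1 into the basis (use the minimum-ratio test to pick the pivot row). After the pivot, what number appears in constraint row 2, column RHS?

8

Ratio test on column w1 — row 1: (27/11)/(3/11) = 9; row 2: entry -4/11 ≤ 0; row 3: entry -15/11 ≤ 0. Minimum is 9 at row 1 (p leaves); pivot element 3/11.
Divide row 1 by 3/11; eliminate column w1 from the other rows.
Row 2 update in column RHS: 52/11 − (-4/11)·9 = 8.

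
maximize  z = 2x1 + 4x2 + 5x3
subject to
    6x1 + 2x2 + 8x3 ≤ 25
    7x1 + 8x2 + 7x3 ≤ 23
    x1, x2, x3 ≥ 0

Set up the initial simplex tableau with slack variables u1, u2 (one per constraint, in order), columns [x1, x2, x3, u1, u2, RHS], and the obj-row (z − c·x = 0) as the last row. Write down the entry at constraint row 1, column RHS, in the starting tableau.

25

The RHS of constraint 1 is b_1 = 25.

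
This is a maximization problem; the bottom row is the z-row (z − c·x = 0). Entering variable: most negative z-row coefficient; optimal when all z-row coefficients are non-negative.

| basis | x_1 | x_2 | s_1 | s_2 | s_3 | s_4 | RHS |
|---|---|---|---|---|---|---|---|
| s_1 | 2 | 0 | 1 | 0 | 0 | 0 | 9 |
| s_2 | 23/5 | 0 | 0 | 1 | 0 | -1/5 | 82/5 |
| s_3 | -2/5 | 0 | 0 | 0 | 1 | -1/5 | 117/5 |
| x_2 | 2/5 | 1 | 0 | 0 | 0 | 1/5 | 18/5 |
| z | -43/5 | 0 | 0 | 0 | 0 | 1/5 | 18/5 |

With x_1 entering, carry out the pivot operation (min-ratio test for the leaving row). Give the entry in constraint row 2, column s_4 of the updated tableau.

-1/23

Ratio test on column x_1 — row 1: 9/2 = 9/2; row 2: (82/5)/(23/5) = 82/23; row 3: entry -2/5 ≤ 0; row 4: (18/5)/(2/5) = 9. Minimum is 82/23 at row 2 (s_2 leaves); pivot element 23/5.
Divide row 2 by 23/5; eliminate column x_1 from the other rows.
In the new row 2, the s_4 entry is the old entry divided by the pivot: (-1/5)/(23/5) = -1/23.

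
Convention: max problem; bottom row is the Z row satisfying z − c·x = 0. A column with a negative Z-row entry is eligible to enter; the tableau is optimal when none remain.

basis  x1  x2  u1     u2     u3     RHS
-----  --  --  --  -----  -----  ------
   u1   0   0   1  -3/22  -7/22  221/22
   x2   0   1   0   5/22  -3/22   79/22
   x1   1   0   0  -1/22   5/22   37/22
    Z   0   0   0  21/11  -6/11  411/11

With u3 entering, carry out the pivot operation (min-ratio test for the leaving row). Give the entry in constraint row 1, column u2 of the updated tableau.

-1/5

Ratio test on column u3 — row 1: entry -7/22 ≤ 0; row 2: entry -3/22 ≤ 0; row 3: (37/22)/(5/22) = 37/5. Minimum is 37/5 at row 3 (x1 leaves); pivot element 5/22.
Divide row 3 by 5/22; eliminate column u3 from the other rows.
Row 1 update in column u2: -3/22 − (-7/22)·(-1/5) = -1/5.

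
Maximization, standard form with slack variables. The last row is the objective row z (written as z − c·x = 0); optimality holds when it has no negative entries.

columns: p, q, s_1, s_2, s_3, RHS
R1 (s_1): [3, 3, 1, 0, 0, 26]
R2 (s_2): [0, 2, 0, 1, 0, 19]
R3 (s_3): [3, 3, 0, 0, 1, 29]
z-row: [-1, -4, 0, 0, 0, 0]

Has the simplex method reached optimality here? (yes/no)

no

The z-row has a negative entry -4 in column q, so it is not optimal.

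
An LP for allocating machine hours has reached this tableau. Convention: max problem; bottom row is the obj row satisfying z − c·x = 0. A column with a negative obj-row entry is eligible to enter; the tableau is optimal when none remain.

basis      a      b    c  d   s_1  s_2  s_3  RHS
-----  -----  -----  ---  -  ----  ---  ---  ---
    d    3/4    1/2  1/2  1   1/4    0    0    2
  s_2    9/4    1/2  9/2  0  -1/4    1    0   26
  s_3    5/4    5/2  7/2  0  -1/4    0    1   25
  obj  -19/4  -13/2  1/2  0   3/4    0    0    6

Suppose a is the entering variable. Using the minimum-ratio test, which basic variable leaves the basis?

d

Column a entries and ratios — d: 2/(3/4) = 8/3; s_2: 26/(9/4) = 104/9; s_3: 25/(5/4) = 20.
Smallest ratio is 8/3 in the row of d, so d leaves.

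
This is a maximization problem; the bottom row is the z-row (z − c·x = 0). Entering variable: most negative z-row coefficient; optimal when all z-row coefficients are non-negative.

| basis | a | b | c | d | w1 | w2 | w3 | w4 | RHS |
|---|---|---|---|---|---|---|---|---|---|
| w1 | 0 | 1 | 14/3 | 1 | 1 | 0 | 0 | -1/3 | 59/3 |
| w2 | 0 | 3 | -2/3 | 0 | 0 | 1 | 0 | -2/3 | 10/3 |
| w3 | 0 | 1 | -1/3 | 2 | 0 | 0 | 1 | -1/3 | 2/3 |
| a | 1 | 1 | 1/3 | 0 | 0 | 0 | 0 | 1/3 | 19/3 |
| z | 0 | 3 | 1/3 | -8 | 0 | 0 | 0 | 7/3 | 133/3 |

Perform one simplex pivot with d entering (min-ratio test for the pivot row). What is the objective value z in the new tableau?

47

Ratio test on column d — row 1: (59/3)/1 = 59/3; row 2: entry 0 ≤ 0; row 3: (2/3)/2 = 1/3; row 4: entry 0 ≤ 0. Minimum is 1/3 at row 3 (w3 leaves); pivot element 2.
Pivot on row 3; the z-row RHS becomes 133/3 − (-8)·(1/3) = 47.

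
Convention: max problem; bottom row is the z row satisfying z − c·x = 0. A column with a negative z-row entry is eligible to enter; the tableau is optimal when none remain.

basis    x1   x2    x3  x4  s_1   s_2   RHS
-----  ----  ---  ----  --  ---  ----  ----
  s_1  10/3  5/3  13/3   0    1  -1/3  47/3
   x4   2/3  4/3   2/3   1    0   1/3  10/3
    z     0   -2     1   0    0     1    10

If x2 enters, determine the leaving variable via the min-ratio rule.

Column x2 entries and ratios — s_1: (47/3)/(5/3) = 47/5; x4: (10/3)/(4/3) = 5/2.
Smallest ratio is 5/2 in the row of x4, so x4 leaves.

x4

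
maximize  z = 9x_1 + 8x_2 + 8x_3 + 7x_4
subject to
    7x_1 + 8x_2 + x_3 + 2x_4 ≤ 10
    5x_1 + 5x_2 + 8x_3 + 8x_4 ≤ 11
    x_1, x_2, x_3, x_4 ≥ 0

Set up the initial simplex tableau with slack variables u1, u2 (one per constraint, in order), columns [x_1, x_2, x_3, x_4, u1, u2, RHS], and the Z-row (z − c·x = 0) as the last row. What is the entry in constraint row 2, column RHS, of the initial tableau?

11

The RHS of constraint 2 is b_2 = 11.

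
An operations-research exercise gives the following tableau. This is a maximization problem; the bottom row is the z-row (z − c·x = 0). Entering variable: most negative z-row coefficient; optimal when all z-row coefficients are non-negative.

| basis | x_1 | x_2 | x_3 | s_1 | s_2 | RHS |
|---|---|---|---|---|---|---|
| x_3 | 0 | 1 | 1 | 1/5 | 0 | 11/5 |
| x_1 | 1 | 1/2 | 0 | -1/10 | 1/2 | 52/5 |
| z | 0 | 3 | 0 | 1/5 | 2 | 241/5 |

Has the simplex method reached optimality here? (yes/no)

yes

Every z-row coefficient is ≥ 0, so the tableau is optimal.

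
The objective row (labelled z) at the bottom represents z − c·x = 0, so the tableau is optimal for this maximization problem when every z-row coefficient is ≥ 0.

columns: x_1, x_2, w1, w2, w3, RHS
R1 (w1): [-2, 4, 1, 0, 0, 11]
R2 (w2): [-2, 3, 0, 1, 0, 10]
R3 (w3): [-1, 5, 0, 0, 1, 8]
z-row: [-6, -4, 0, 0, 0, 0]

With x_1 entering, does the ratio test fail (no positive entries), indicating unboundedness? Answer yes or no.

Every constraint-row entry in column x_1 is ≤ 0, so increasing x_1 is unbounded.

yes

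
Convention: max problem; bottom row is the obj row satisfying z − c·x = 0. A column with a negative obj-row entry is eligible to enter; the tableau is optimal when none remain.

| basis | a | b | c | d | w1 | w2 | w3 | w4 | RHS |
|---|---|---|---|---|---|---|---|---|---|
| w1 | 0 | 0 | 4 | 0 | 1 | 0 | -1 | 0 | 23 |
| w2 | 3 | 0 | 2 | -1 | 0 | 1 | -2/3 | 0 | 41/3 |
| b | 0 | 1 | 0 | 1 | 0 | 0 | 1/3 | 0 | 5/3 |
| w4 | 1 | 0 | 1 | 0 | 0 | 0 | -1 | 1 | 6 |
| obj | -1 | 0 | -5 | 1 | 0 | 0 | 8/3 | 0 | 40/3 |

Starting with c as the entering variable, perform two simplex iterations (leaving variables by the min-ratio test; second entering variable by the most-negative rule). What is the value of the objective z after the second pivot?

Ratio test on column c — row 1: 23/4 = 23/4; row 2: (41/3)/2 = 41/6; row 3: entry 0 ≤ 0; row 4: 6/1 = 6. Minimum is 23/4 at row 1 (w1 leaves); pivot element 4.
Pivot on row 1; the obj-row RHS becomes 40/3 − (-5)·(23/4) = 505/12.
Next entering variable (most negative obj-row entry -1): a.
Ratio test on column a — row 1: entry 0 ≤ 0; row 2: (13/6)/3 = 13/18; row 3: entry 0 ≤ 0; row 4: (1/4)/1 = 1/4. Minimum is 1/4 at row 4 (w4 leaves); pivot element 1.
After the second pivot the obj-row RHS is 505/12 − (-1)·(1/4) = 127/3.

127/3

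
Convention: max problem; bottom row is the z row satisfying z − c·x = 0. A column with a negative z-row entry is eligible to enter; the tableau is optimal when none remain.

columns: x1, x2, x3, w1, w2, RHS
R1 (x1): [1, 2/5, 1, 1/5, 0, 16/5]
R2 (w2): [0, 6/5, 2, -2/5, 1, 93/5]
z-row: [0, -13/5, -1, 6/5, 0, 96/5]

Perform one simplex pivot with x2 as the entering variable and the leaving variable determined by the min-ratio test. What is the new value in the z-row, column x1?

13/2

Ratio test on column x2 — row 1: (16/5)/(2/5) = 8; row 2: (93/5)/(6/5) = 31/2. Minimum is 8 at row 1 (x1 leaves); pivot element 2/5.
Divide row 1 by 2/5; eliminate column x2 from the other rows.
z-row update in column x1: 0 − (-13/5)·(5/2) = 13/2.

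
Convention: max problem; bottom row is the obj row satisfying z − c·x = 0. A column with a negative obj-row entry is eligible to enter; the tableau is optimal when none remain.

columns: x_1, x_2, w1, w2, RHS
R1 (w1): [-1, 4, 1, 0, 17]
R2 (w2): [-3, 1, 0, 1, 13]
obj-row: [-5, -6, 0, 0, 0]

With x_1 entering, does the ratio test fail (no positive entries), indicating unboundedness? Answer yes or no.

yes

Every constraint-row entry in column x_1 is ≤ 0, so increasing x_1 is unbounded.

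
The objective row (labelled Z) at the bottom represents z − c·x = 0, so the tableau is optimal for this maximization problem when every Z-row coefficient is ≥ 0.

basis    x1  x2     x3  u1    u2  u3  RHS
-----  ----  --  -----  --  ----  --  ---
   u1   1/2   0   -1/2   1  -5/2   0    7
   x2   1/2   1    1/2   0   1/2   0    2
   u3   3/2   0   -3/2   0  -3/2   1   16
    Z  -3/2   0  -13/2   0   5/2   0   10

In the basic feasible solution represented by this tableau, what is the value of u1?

7

u1 is basic (row 1); its value is the RHS of that row, 7.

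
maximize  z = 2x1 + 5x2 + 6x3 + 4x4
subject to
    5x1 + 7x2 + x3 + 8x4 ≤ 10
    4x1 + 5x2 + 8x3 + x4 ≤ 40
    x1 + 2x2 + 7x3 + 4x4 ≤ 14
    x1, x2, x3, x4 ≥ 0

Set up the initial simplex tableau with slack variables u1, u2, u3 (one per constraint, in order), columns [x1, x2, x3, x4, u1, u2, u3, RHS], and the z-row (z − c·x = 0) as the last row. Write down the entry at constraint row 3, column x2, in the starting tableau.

Constraint 3 has coefficient 2 on x2.

2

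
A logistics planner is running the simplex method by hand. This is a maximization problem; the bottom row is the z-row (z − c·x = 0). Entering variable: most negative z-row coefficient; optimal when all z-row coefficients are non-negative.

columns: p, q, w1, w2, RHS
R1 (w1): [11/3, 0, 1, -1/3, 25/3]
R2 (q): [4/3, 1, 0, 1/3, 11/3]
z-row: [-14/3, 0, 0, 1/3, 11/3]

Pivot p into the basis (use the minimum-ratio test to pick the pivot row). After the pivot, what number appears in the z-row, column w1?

14/11

Ratio test on column p — row 1: (25/3)/(11/3) = 25/11; row 2: (11/3)/(4/3) = 11/4. Minimum is 25/11 at row 1 (w1 leaves); pivot element 11/3.
Divide row 1 by 11/3; eliminate column p from the other rows.
z-row update in column w1: 0 − (-14/3)·(3/11) = 14/11.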